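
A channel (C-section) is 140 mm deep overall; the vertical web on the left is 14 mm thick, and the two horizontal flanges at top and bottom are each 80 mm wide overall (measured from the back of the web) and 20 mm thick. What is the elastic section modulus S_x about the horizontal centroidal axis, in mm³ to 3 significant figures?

Treat the section as a set of non-overlapping primitives; coordinates are from the bounding-box lower-left.
Web: 14 × 140, A = 1 960 mm², y = 70 mm, Ī = 3 201 333 mm⁴.
Top flange (beyond web): 66 × 20, A = 1 320 mm², y = 130 mm, Ī = 44 000 mm⁴.
Bottom flange (beyond web): 66 × 20, A = 1 320 mm², y = 10 mm, Ī = 44 000 mm⁴.
By symmetry the centroid is at mid-height, ȳ = 70 mm.
Transfer each piece to the horizontal centroidal axis using Ī + A·d² with d = y − 70:
  web: d = 0 mm → contributes +3 201 333 mm⁴
  top flange (beyond web): d = 60 mm → contributes +4 796 000 mm⁴
  bottom flange (beyond web): d = -60 mm → contributes +4 796 000 mm⁴
Total I = 12 793 333 mm⁴.
Extreme fibre distance c = 70 mm; S = I/c = 182 762 mm³.

S_x ≈ 1.83 × 10⁵ mm³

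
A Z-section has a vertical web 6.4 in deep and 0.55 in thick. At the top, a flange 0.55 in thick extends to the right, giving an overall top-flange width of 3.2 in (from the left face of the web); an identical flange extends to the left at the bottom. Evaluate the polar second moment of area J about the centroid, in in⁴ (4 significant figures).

J ≈ 46.29 in⁴

Treat the section as a set of non-overlapping primitives; coordinates are from the bounding-box lower-left.
Web: 0.55 × 6.4, A = 3.52 in², y = 3.2 in, Ī = 12.0149 in⁴.
Top flange (beyond web): 2.65 × 0.55, A = 1.4575 in², y = 6.125 in, Ī = 0.0367411 in⁴.
Bottom flange (beyond web): 2.65 × 0.55, A = 1.4575 in², y = 0.275 in, Ī = 0.0367411 in⁴.
Centroid: ȳ = ΣA·y / ΣA = 3.2 in.
Transfer each piece to the centroidal x-axis using Ī + A·d² with d = y − 3.2:
  web: d = 0 in → contributes +12.0149 in⁴
  top flange (beyond web): d = 2.925 in → contributes +12.5066 in⁴
  bottom flange (beyond web): d = -2.925 in → contributes +12.5066 in⁴
Total I = 37.0281 in⁴.
For the y-axis: x̄ = 2.925 in.
Repeating about the centroidal y-axis gives I_y = 9.25702 in⁴.
Polar second moment: J = I_x + I_y = 46.2851 in⁴.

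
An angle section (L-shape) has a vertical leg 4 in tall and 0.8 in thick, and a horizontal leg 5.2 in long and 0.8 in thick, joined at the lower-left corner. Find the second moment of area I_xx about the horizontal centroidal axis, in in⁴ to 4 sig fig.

Split into non-overlapping primitives; take the origin at the lower-left of the bounding box.
Vertical leg: 0.8 × 4, A = 3.2 in², y = 2 in, Ī = 4.26667 in⁴.
Horizontal leg (remainder): 4.4 × 0.8, A = 3.52 in², y = 0.4 in, Ī = 0.187733 in⁴.
Centroid: ȳ = ΣA·y / ΣA = 1.1619 in.
Transfer each piece to the horizontal centroidal axis using Ī + A·d² with d = y − 1.1619:
  vertical leg: d = 0.838095 in → contributes +6.51436 in⁴
  horizontal leg (remainder): d = -0.761905 in → contributes +2.23109 in⁴
Total I = 8.74545 in⁴.

I_xx ≈ 8.745 in⁴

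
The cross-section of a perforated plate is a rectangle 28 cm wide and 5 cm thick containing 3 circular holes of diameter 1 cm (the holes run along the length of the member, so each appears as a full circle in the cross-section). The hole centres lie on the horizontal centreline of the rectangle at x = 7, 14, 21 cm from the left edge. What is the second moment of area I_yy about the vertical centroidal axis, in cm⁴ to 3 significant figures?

Split into non-overlapping primitives; take the origin at the lower-left of the bounding box.
Plate: 28 × 5, A = 140 cm², x = 14 cm, Ī = 9146.7 cm⁴.
Hole 1 (subtracted): ⌀1, A = 0.7854 cm², x = 7 cm, Ī = 0.049087 cm⁴.
Hole 2 (subtracted): ⌀1, A = 0.7854 cm², x = 14 cm, Ī = 0.049087 cm⁴.
Hole 3 (subtracted): ⌀1, A = 0.7854 cm², x = 21 cm, Ī = 0.049087 cm⁴.
By symmetry the centroid is at mid-width, x̄ = 14 cm.
Transfer each piece to the vertical centroidal axis using Ī + A·d² with d = x − 14:
  plate: d = 0 cm → contributes +9146.7 cm⁴
  hole 1: d = -7 cm → contributes −38.534 cm⁴
  hole 2: d = 0 cm → contributes −0.049087 cm⁴
  hole 3: d = 7 cm → contributes −38.534 cm⁴
Total I = 9069.6 cm⁴.

I_yy ≈ 9070 cm⁴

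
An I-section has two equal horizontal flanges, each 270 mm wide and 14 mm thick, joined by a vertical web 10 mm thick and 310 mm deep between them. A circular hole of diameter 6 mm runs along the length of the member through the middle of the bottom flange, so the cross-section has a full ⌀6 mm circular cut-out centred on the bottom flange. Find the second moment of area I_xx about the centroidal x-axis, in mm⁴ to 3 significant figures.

I_xx ≈ 2.23 × 10⁸ mm⁴

Break the section into simple shapes (no overlaps), measuring from the bottom-left corner of the bounding box.
Bottom flange: 270 × 14, A = 3 780 mm², y = 7 mm, Ī = 61 740 mm⁴.
Web: 10 × 310, A = 3 100 mm², y = 169 mm, Ī = 24 825 833 mm⁴.
Top flange: 270 × 14, A = 3 780 mm², y = 331 mm, Ī = 61 740 mm⁴.
Hole (subtracted): ⌀6, A = 28.274 mm², y = 7 mm, Ī = 63.617 mm⁴.
Centroid: ȳ = ΣA·y / ΣA = 169.43 mm.
Transfer each piece to the centroidal x-axis using Ī + A·d² with d = y − 169.43:
  bottom flange: d = -162.43 mm → contributes +99 792 405 mm⁴
  web: d = -0.43083 mm → contributes +24 826 409 mm⁴
  top flange: d = 161.57 mm → contributes +98 737 118 mm⁴
  hole: d = -162.43 mm → contributes −746 047 mm⁴
Total I = 222 609 885 mm⁴.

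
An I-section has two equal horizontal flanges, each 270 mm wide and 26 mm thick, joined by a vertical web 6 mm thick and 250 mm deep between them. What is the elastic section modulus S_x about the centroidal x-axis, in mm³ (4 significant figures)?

Decompose the section into non-overlapping parts with the origin at the bottom-left of its bounding rectangle.
Bottom flange: 270 × 26, A = 7 020 mm², y = 13 mm, Ī = 395 460 mm⁴.
Web: 6 × 250, A = 1 500 mm², y = 151 mm, Ī = 7 812 500 mm⁴.
Top flange: 270 × 26, A = 7 020 mm², y = 289 mm, Ī = 395 460 mm⁴.
By symmetry the centroid is at mid-height, ȳ = 151 mm.
Transfer each piece to the centroidal x-axis using Ī + A·d² with d = y − 151:
  bottom flange: d = -138 mm → contributes +134 084 340 mm⁴
  web: d = 0 mm → contributes +7 812 500 mm⁴
  top flange: d = 138 mm → contributes +134 084 340 mm⁴
Total I = 275 981 180 mm⁴.
Extreme fibre distance c = 151 mm; S = I/c = 1 827 690 mm³.

S_x ≈ 1.828 × 10⁶ mm³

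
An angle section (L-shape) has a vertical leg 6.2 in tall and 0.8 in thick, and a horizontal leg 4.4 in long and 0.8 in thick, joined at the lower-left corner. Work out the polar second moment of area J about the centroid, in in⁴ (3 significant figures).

J ≈ 41.5 in⁴

Decompose the section into non-overlapping parts with the origin at the bottom-left of its bounding rectangle.
Vertical leg: 0.8 × 6.2, A = 4.96 in², y = 3.1 in, Ī = 15.889 in⁴.
Horizontal leg (remainder): 3.6 × 0.8, A = 2.88 in², y = 0.4 in, Ī = 0.1536 in⁴.
Centroid: ȳ = ΣA·y / ΣA = 2.1082 in.
Transfer each piece to the centroidal x-axis using Ī + A·d² with d = y − 2.1082:
  vertical leg: d = 0.99184 in → contributes +20.768 in⁴
  horizontal leg (remainder): d = -1.7082 in → contributes +8.5569 in⁴
Total I = 29.325 in⁴.
For the y-axis: x̄ = 1.2082 in.
Repeating about the centroidal y-axis gives I_y = 12.194 in⁴.
Polar second moment: J = I_x + I_y = 41.518 in⁴.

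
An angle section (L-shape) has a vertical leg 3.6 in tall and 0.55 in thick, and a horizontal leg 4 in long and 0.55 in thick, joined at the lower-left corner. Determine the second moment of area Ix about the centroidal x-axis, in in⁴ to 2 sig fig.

Treat the section as a set of non-overlapping primitives; coordinates are from the bounding-box lower-left.
Vertical leg: 0.55 × 3.6, A = 1.98 in², y = 1.8 in, Ī = 2.138 in⁴.
Horizontal leg (remainder): 3.45 × 0.55, A = 1.898 in², y = 0.275 in, Ī = 0.04783 in⁴.
Centroid: ȳ = ΣA·y / ΣA = 1.054 in.
Transfer each piece to the centroidal x-axis using Ī + A·d² with d = y − 1.054:
  vertical leg: d = 0.7463 in → contributes +3.241 in⁴
  horizontal leg (remainder): d = -0.7787 in → contributes +1.198 in⁴
Total I = 4.44 in⁴.

Ix ≈ 4.4 in⁴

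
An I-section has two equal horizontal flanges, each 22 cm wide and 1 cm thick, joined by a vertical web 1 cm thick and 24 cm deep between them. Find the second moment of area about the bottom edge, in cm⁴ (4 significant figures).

I_base ≈ 1.952 × 10⁴ cm⁴

Break the section into simple shapes (no overlaps), measuring from the bottom-left corner of the bounding box.
Bottom flange: 22 × 1, A = 22 cm², y = 0.5 cm, Ī = 1.83333 cm⁴.
Web: 1 × 24, A = 24 cm², y = 13 cm, Ī = 1 152 cm⁴.
Top flange: 22 × 1, A = 22 cm², y = 25.5 cm, Ī = 1.83333 cm⁴.
Transfer each piece to a horizontal axis along the bottom face using Ī + A·d² with d = y − 0:
  bottom flange: d = 0.5 cm → contributes +7.33333 cm⁴
  web: d = 13 cm → contributes +5 208 cm⁴
  top flange: d = 25.5 cm → contributes +14307.3 cm⁴
Total I = 19522.7 cm⁴.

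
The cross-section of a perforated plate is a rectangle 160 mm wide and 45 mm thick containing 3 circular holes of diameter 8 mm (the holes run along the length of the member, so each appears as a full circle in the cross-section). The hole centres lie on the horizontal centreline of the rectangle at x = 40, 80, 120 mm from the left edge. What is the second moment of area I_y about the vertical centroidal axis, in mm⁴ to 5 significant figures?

Treat the section as a set of non-overlapping primitives; coordinates are from the bounding-box lower-left.
Plate: 160 × 45, A = 7 200 mm², x = 80 mm, Ī = 15 360 000 mm⁴.
Hole 1 (subtracted): ⌀8, A = 50.26548 mm², x = 40 mm, Ī = 201.0619 mm⁴.
Hole 2 (subtracted): ⌀8, A = 50.26548 mm², x = 80 mm, Ī = 201.0619 mm⁴.
Hole 3 (subtracted): ⌀8, A = 50.26548 mm², x = 120 mm, Ī = 201.0619 mm⁴.
By symmetry the centroid is at mid-width, x̄ = 80 mm.
Transfer each piece to the vertical centroidal axis using Ī + A·d² with d = x − 80:
  plate: d = 0 mm → contributes +15 360 000 mm⁴
  hole 1: d = -40 mm → contributes −80625.83 mm⁴
  hole 2: d = 0 mm → contributes −201.0619 mm⁴
  hole 3: d = 40 mm → contributes −80625.83 mm⁴
Total I = 15 198 547 mm⁴.

I_y ≈ 1.5199 × 10⁷ mm⁴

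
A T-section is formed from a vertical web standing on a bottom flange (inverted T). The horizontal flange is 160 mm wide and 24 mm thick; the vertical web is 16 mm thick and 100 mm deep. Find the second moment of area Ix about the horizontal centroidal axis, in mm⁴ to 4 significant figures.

Ix ≈ 5.859 × 10⁶ mm⁴

Split into non-overlapping primitives; take the origin at the lower-left of the bounding box.
Flange: 160 × 24, A = 3 840 mm², y = 12 mm, Ī = 184 320 mm⁴.
Web: 16 × 100, A = 1 600 mm², y = 74 mm, Ī = 1 333 333 mm⁴.
Centroid: ȳ = ΣA·y / ΣA = 30.2353 mm.
Transfer each piece to the horizontal centroidal axis using Ī + A·d² with d = y − 30.2353:
  flange: d = -18.2353 mm → contributes +1 461 220 mm⁴
  web: d = 43.7647 mm → contributes +4 397 893 mm⁴
Total I = 5 859 112 mm⁴.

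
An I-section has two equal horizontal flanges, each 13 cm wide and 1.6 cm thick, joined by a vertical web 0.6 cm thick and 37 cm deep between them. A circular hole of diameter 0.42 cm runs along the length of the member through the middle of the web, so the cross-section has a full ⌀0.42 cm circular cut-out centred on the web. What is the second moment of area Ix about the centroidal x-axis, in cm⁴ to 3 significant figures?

Ix ≈ 1.80 × 10⁴ cm⁴

Break the section into simple shapes (no overlaps), measuring from the bottom-left corner of the bounding box.
Bottom flange: 13 × 1.6, A = 20.8 cm², y = 0.8 cm, Ī = 4.4373 cm⁴.
Web: 0.6 × 37, A = 22.2 cm², y = 20.1 cm, Ī = 2532.7 cm⁴.
Top flange: 13 × 1.6, A = 20.8 cm², y = 39.4 cm, Ī = 4.4373 cm⁴.
Hole (subtracted): ⌀0.42, A = 0.13854 cm², y = 20.1 cm, Ī = 0.0015275 cm⁴.
By symmetry the centroid is at mid-height, ȳ = 20.1 cm.
Transfer each piece to the centroidal x-axis using Ī + A·d² with d = y − 20.1:
  bottom flange: d = -19.3 cm → contributes +7752.2 cm⁴
  web: d = 0 cm → contributes +2532.7 cm⁴
  top flange: d = 19.3 cm → contributes +7752.2 cm⁴
  hole: d = 0 cm → contributes −0.0015275 cm⁴
Total I = 18 037 cm⁴.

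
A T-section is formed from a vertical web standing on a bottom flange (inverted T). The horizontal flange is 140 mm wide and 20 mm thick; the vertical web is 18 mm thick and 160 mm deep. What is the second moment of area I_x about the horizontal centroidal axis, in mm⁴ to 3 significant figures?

Decompose the section into non-overlapping parts with the origin at the bottom-left of its bounding rectangle.
Flange: 140 × 20, A = 2 800 mm², y = 10 mm, Ī = 93 333 mm⁴.
Web: 18 × 160, A = 2 880 mm², y = 100 mm, Ī = 6 144 000 mm⁴.
Centroid: ȳ = ΣA·y / ΣA = 55.634 mm.
Transfer each piece to the horizontal centroidal axis using Ī + A·d² with d = y − 55.634:
  flange: d = -45.634 mm → contributes +5 924 176 mm⁴
  web: d = 44.366 mm → contributes +11 812 875 mm⁴
Total I = 17 737 052 mm⁴.

I_x ≈ 1.77 × 10⁷ mm⁴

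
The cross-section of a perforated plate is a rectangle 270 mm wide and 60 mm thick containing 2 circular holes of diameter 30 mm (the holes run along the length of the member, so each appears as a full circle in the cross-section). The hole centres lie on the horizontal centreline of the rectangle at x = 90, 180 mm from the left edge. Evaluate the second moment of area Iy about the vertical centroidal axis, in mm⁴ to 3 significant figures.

Decompose the section into non-overlapping parts with the origin at the bottom-left of its bounding rectangle.
Plate: 270 × 60, A = 16 200 mm², x = 135 mm, Ī = 98 415 000 mm⁴.
Hole 1 (subtracted): ⌀30, A = 706.86 mm², x = 90 mm, Ī = 39 761 mm⁴.
Hole 2 (subtracted): ⌀30, A = 706.86 mm², x = 180 mm, Ī = 39 761 mm⁴.
By symmetry the centroid is at mid-width, x̄ = 135 mm.
Transfer each piece to the vertical centroidal axis using Ī + A·d² with d = x − 135:
  plate: d = 0 mm → contributes +98 415 000 mm⁴
  hole 1: d = -45 mm → contributes −1 471 149 mm⁴
  hole 2: d = 45 mm → contributes −1 471 149 mm⁴
Total I = 95 472 702 mm⁴.

Iy ≈ 9.55 × 10⁷ mm⁴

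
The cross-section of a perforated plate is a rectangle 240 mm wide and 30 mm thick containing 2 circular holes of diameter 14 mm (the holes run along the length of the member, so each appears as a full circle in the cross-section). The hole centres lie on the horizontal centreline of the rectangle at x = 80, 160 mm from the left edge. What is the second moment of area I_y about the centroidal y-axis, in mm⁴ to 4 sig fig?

Decompose the section into non-overlapping parts with the origin at the bottom-left of its bounding rectangle.
Plate: 240 × 30, A = 7 200 mm², x = 120 mm, Ī = 34 560 000 mm⁴.
Hole 1 (subtracted): ⌀14, A = 153.938 mm², x = 80 mm, Ī = 1885.74 mm⁴.
Hole 2 (subtracted): ⌀14, A = 153.938 mm², x = 160 mm, Ī = 1885.74 mm⁴.
By symmetry the centroid is at mid-width, x̄ = 120 mm.
Transfer each piece to the centroidal y-axis using Ī + A·d² with d = x − 120:
  plate: d = 0 mm → contributes +34 560 000 mm⁴
  hole 1: d = -40 mm → contributes −248 187 mm⁴
  hole 2: d = 40 mm → contributes −248 187 mm⁴
Total I = 34 063 627 mm⁴.

I_y ≈ 3.406 × 10⁷ mm⁴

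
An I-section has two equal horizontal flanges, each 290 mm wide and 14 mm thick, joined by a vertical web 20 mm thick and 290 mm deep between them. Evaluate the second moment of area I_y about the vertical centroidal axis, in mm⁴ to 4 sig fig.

Treat the section as a set of non-overlapping primitives; coordinates are from the bounding-box lower-left.
Bottom flange: 290 × 14, A = 4 060 mm², x = 145 mm, Ī = 28 453 833 mm⁴.
Web: 20 × 290, A = 5 800 mm², x = 145 mm, Ī = 193 333 mm⁴.
Top flange: 290 × 14, A = 4 060 mm², x = 145 mm, Ī = 28 453 833 mm⁴.
By symmetry the centroid is at mid-width, x̄ = 145 mm.
All pieces are centred on the vertical centroidal axis, so I = ΣĪ = 57 101 000 mm⁴.

I_y ≈ 5.710 × 10⁷ mm⁴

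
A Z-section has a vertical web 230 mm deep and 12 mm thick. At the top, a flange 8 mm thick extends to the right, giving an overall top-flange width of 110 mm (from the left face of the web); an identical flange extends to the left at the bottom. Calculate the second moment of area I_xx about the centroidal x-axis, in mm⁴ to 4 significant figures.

I_xx ≈ 3.149 × 10⁷ mm⁴

Treat the section as a set of non-overlapping primitives; coordinates are from the bounding-box lower-left.
Web: 12 × 230, A = 2 760 mm², y = 115 mm, Ī = 12 167 000 mm⁴.
Top flange (beyond web): 98 × 8, A = 784 mm², y = 226 mm, Ī = 4181.33 mm⁴.
Bottom flange (beyond web): 98 × 8, A = 784 mm², y = 4 mm, Ī = 4181.33 mm⁴.
Centroid: ȳ = ΣA·y / ΣA = 115 mm.
Transfer each piece to the centroidal x-axis using Ī + A·d² with d = y − 115:
  web: d = 0 mm → contributes +12 167 000 mm⁴
  top flange (beyond web): d = 111 mm → contributes +9 663 845 mm⁴
  bottom flange (beyond web): d = -111 mm → contributes +9 663 845 mm⁴
Total I = 31 494 691 mm⁴.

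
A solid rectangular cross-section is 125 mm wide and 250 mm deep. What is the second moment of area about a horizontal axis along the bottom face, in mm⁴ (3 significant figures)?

The section: 125 × 250, A = 31 250 mm², y = 125 mm, Ī = 162 760 417 mm⁴.
Transfer it to the base of the section using Ī + A·d² with d = y − 0:
  the section: d = 125 mm → contributes +651 041 667 mm⁴
Total I = 651 041 667 mm⁴.

I_base ≈ 6.51 × 10⁸ mm⁴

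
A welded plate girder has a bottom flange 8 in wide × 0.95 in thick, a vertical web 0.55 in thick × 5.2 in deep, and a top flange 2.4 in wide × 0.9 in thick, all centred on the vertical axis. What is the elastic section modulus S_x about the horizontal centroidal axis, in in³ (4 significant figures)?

S_x ≈ 15.90 in³

Treat the section as a set of non-overlapping primitives; coordinates are from the bounding-box lower-left.
Bottom plate: 8 × 0.95, A = 7.6 in², y = 0.475 in, Ī = 0.571583 in⁴.
Web plate: 0.55 × 5.2, A = 2.86 in², y = 3.55 in, Ī = 6.44453 in⁴.
Top plate: 2.4 × 0.9, A = 2.16 in², y = 6.6 in, Ī = 0.1458 in⁴.
Centroid: ȳ = ΣA·y / ΣA = 2.22021 in.
Transfer each piece to the horizontal centroidal axis using Ī + A·d² with d = y − 2.22021:
  bottom plate: d = -1.74521 in → contributes +23.7192 in⁴
  web plate: d = 1.32979 in → contributes +11.502 in⁴
  top plate: d = 4.37979 in → contributes +41.5802 in⁴
Total I = 76.8015 in⁴.
Extreme fibre distance c = 4.82979 in; S = I/c = 15.9016 in³.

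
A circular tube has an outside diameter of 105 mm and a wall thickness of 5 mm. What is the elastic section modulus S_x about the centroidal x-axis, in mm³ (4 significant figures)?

Decompose the section into non-overlapping parts with the origin at the bottom-left of its bounding rectangle.
Outer circle: ⌀105, A = 8659.01 mm², y = 52.5 mm, Ī = 5 966 602 mm⁴.
Bore (subtracted): ⌀95, A = 7088.22 mm², y = 52.5 mm, Ī = 3 998 198 mm⁴.
By symmetry the centroid is at mid-height, ȳ = 52.5 mm.
All pieces are centred on the centroidal x-axis, so I = ΣĪ (holes subtracted) = 1 968 404 mm⁴.
Extreme fibre distance c = 52.5 mm; S = I/c = 37493.4 mm³.

S_x ≈ 3.749 × 10⁴ mm³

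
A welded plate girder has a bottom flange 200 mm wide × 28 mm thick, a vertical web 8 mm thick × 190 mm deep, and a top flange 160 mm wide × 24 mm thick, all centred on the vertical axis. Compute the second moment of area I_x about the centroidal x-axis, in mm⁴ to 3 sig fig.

Split into non-overlapping primitives; take the origin at the lower-left of the bounding box.
Bottom plate: 200 × 28, A = 5 600 mm², y = 14 mm, Ī = 365 867 mm⁴.
Web plate: 8 × 190, A = 1 520 mm², y = 123 mm, Ī = 4 572 667 mm⁴.
Top plate: 160 × 24, A = 3 840 mm², y = 230 mm, Ī = 184 320 mm⁴.
Centroid: ȳ = ΣA·y / ΣA = 104.8 mm.
Transfer each piece to the centroidal x-axis using Ī + A·d² with d = y − 104.8:
  bottom plate: d = -90.796 mm → contributes +46 531 397 mm⁴
  web plate: d = 18.204 mm → contributes +5 076 394 mm⁴
  top plate: d = 125.2 mm → contributes +60 380 685 mm⁴
Total I = 111 988 476 mm⁴.

I_x ≈ 1.12 × 10⁸ mm⁴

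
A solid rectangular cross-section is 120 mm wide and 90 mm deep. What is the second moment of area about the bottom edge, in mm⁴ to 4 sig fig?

The section: 120 × 90, A = 10 800 mm², y = 45 mm, Ī = 7 290 000 mm⁴.
Transfer it to a horizontal axis along the bottom face using Ī + A·d² with d = y − 0:
  the section: d = 45 mm → contributes +29 160 000 mm⁴
Total I = 29 160 000 mm⁴.

I_base ≈ 2.916 × 10⁷ mm⁴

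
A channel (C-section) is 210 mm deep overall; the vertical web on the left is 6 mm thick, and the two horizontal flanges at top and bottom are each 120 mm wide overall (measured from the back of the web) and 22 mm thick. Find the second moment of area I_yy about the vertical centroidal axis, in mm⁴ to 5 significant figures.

Split into non-overlapping primitives; take the origin at the lower-left of the bounding box.
Web: 6 × 210, A = 1 260 mm², x = 3 mm, Ī = 3 780 mm⁴.
Top flange (beyond web): 114 × 22, A = 2 508 mm², x = 63 mm, Ī = 2 716 164 mm⁴.
Bottom flange (beyond web): 114 × 22, A = 2 508 mm², x = 63 mm, Ī = 2 716 164 mm⁴.
Centroid: x̄ = ΣA·x / ΣA = 50.95411 mm.
Transfer each piece to the vertical centroidal axis using Ī + A·d² with d = x − 50.95411:
  web: d = -47.95411 mm → contributes +2 901 272 mm⁴
  top flange (beyond web): d = 12.04589 mm → contributes +3 080 083 mm⁴
  bottom flange (beyond web): d = 12.04589 mm → contributes +3 080 083 mm⁴
Total I = 9 061 439 mm⁴.

I_yy ≈ 9.0614 × 10⁶ mm⁴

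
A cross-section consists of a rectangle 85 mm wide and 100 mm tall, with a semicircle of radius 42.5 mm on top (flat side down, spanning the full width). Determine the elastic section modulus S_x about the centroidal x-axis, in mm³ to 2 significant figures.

Decompose the section into non-overlapping parts with the origin at the bottom-left of its bounding rectangle.
Rectangular body: 85 × 100, A = 8 500 mm², y = 50 mm, Ī = 7 083 333 mm⁴.
Semicircular cap: semicircle r = 42.5, A = 2 837 mm², y = 118 mm, Ī = 358 086 mm⁴.
Centroid: ȳ = ΣA·y / ΣA = 67.03 mm.
Transfer each piece to the centroidal x-axis using Ī + A·d² with d = y − 67.03:
  rectangular body: d = -17.03 mm → contributes +9 547 649 mm⁴
  semicircular cap: d = 51.01 mm → contributes +7 740 826 mm⁴
Total I = 17 288 475 mm⁴.
Extreme fibre distance c = 75.47 mm; S = I/c = 229 068 mm³.

S_x ≈ 2.3 × 10⁵ mm³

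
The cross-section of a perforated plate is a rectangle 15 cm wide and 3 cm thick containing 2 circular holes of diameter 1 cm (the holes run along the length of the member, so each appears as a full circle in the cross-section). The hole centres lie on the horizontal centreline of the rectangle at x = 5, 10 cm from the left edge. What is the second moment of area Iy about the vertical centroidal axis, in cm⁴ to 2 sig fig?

Iy ≈ 830 cm⁴

Decompose the section into non-overlapping parts with the origin at the bottom-left of its bounding rectangle.
Plate: 15 × 3, A = 45 cm², x = 7.5 cm, Ī = 843.8 cm⁴.
Hole 1 (subtracted): ⌀1, A = 0.7854 cm², x = 5 cm, Ī = 0.04909 cm⁴.
Hole 2 (subtracted): ⌀1, A = 0.7854 cm², x = 10 cm, Ī = 0.04909 cm⁴.
By symmetry the centroid is at mid-width, x̄ = 7.5 cm.
Transfer each piece to the vertical centroidal axis using Ī + A·d² with d = x − 7.5:
  plate: d = 0 cm → contributes +843.8 cm⁴
  hole 1: d = -2.5 cm → contributes −4.958 cm⁴
  hole 2: d = 2.5 cm → contributes −4.958 cm⁴
Total I = 833.8 cm⁴.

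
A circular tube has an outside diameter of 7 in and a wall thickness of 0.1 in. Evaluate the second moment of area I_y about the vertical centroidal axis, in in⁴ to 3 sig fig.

Break the section into simple shapes (no overlaps), measuring from the bottom-left corner of the bounding box.
Outer circle: ⌀7, A = 38.485 in², x = 3.5 in, Ī = 117.86 in⁴.
Bore (subtracted): ⌀6.8, A = 36.317 in², x = 3.5 in, Ī = 104.96 in⁴.
By symmetry the centroid is at mid-width, x̄ = 3.5 in.
All pieces are centred on the vertical centroidal axis, so I = ΣĪ (holes subtracted) = 12.903 in⁴.

I_y ≈ 12.9 in⁴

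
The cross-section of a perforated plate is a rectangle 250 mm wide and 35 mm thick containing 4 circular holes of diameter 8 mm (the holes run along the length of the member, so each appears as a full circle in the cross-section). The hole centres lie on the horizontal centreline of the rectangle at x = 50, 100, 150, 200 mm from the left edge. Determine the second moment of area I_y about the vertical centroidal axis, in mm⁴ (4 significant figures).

I_y ≈ 4.494 × 10⁷ mm⁴

Decompose the section into non-overlapping parts with the origin at the bottom-left of its bounding rectangle.
Plate: 250 × 35, A = 8 750 mm², x = 125 mm, Ī = 45 572 917 mm⁴.
Hole 1 (subtracted): ⌀8, A = 50.2655 mm², x = 50 mm, Ī = 201.062 mm⁴.
Hole 2 (subtracted): ⌀8, A = 50.2655 mm², x = 100 mm, Ī = 201.062 mm⁴.
Hole 3 (subtracted): ⌀8, A = 50.2655 mm², x = 150 mm, Ī = 201.062 mm⁴.
Hole 4 (subtracted): ⌀8, A = 50.2655 mm², x = 200 mm, Ī = 201.062 mm⁴.
By symmetry the centroid is at mid-width, x̄ = 125 mm.
Transfer each piece to the vertical centroidal axis using Ī + A·d² with d = x − 125:
  plate: d = 0 mm → contributes +45 572 917 mm⁴
  hole 1: d = -75 mm → contributes −282 944 mm⁴
  hole 2: d = -25 mm → contributes −31 617 mm⁴
  hole 3: d = 25 mm → contributes −31 617 mm⁴
  hole 4: d = 75 mm → contributes −282 944 mm⁴
Total I = 44 943 794 mm⁴.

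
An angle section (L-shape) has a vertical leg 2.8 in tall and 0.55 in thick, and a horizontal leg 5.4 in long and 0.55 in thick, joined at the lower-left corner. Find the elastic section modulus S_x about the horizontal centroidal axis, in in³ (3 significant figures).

S_x ≈ 1.09 in³

Decompose the section into non-overlapping parts with the origin at the bottom-left of its bounding rectangle.
Vertical leg: 0.55 × 2.8, A = 1.54 in², y = 1.4 in, Ī = 1.0061 in⁴.
Horizontal leg (remainder): 4.85 × 0.55, A = 2.6675 in², y = 0.275 in, Ī = 0.067243 in⁴.
Centroid: ȳ = ΣA·y / ΣA = 0.68676 in.
Transfer each piece to the horizontal centroidal axis using Ī + A·d² with d = y − 0.68676:
  vertical leg: d = 0.71324 in → contributes +1.7895 in⁴
  horizontal leg (remainder): d = -0.41176 in → contributes +0.51952 in⁴
Total I = 2.3091 in⁴.
Extreme fibre distance c = 2.1132 in; S = I/c = 1.0927 in³.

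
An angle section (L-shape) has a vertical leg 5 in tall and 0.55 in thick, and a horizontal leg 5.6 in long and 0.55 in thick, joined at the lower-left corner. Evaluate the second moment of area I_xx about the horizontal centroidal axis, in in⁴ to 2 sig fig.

I_xx ≈ 13 in⁴

Decompose the section into non-overlapping parts with the origin at the bottom-left of its bounding rectangle.
Vertical leg: 0.55 × 5, A = 2.75 in², y = 2.5 in, Ī = 5.729 in⁴.
Horizontal leg (remainder): 5.05 × 0.55, A = 2.778 in², y = 0.275 in, Ī = 0.07002 in⁴.
Centroid: ȳ = ΣA·y / ΣA = 1.382 in.
Transfer each piece to the horizontal centroidal axis using Ī + A·d² with d = y − 1.382:
  vertical leg: d = 1.118 in → contributes +9.167 in⁴
  horizontal leg (remainder): d = -1.107 in → contributes +3.473 in⁴
Total I = 12.64 in⁴.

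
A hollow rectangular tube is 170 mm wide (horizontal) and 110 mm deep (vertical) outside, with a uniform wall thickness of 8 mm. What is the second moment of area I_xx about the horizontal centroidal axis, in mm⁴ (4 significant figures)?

Treat the section as a set of non-overlapping primitives; coordinates are from the bounding-box lower-left.
Outer rectangle: 170 × 110, A = 18 700 mm², y = 55 mm, Ī = 18 855 833 mm⁴.
Inner void (subtracted): 154 × 94, A = 14 476 mm², y = 55 mm, Ī = 10 659 161 mm⁴.
By symmetry the centroid is at mid-height, ȳ = 55 mm.
All pieces are centred on the horizontal centroidal axis, so I = ΣĪ (holes subtracted) = 8 196 672 mm⁴.

I_xx ≈ 8.197 × 10⁶ mm⁴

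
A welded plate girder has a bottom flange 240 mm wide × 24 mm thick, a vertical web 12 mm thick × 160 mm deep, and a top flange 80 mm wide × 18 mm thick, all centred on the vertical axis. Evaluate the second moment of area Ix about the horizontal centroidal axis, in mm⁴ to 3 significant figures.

Treat the section as a set of non-overlapping primitives; coordinates are from the bounding-box lower-left.
Bottom plate: 240 × 24, A = 5 760 mm², y = 12 mm, Ī = 276 480 mm⁴.
Web plate: 12 × 160, A = 1 920 mm², y = 104 mm, Ī = 4 096 000 mm⁴.
Top plate: 80 × 18, A = 1 440 mm², y = 193 mm, Ī = 38 880 mm⁴.
Centroid: ȳ = ΣA·y / ΣA = 59.947 mm.
Transfer each piece to the horizontal centroidal axis using Ī + A·d² with d = y − 59.947:
  bottom plate: d = -47.947 mm → contributes +13 518 433 mm⁴
  web plate: d = 44.053 mm → contributes +7 822 018 mm⁴
  top plate: d = 133.05 mm → contributes +25 531 204 mm⁴
Total I = 46 871 655 mm⁴.

Ix ≈ 4.69 × 10⁷ mm⁴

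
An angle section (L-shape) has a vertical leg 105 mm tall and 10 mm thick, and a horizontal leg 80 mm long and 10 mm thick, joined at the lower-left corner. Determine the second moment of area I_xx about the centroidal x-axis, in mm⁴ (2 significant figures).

Break the section into simple shapes (no overlaps), measuring from the bottom-left corner of the bounding box.
Vertical leg: 10 × 105, A = 1 050 mm², y = 52.5 mm, Ī = 964 688 mm⁴.
Horizontal leg (remainder): 70 × 10, A = 700 mm², y = 5 mm, Ī = 5 833 mm⁴.
Centroid: ȳ = ΣA·y / ΣA = 33.5 mm.
Transfer each piece to the centroidal x-axis using Ī + A·d² with d = y − 33.5:
  vertical leg: d = 19 mm → contributes +1 343 738 mm⁴
  horizontal leg (remainder): d = -28.5 mm → contributes +574 408 mm⁴
Total I = 1 918 146 mm⁴.

I_xx ≈ 1.9 × 10⁶ mm⁴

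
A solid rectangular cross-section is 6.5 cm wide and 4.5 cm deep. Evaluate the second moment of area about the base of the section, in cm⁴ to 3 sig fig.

The section: 6.5 × 4.5, A = 29.25 cm², y = 2.25 cm, Ī = 49.359 cm⁴.
Transfer it to the base of the section using Ī + A·d² with d = y − 0:
  the section: d = 2.25 cm → contributes +197.44 cm⁴
Total I = 197.44 cm⁴.

I_base ≈ 197 cm⁴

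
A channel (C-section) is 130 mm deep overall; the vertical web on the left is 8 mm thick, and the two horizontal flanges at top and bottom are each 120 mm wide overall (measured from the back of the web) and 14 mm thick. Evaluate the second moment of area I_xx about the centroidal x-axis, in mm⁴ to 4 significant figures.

I_xx ≈ 1.207 × 10⁷ mm⁴

Treat the section as a set of non-overlapping primitives; coordinates are from the bounding-box lower-left.
Web: 8 × 130, A = 1 040 mm², y = 65 mm, Ī = 1 464 667 mm⁴.
Top flange (beyond web): 112 × 14, A = 1 568 mm², y = 123 mm, Ī = 25610.7 mm⁴.
Bottom flange (beyond web): 112 × 14, A = 1 568 mm², y = 7 mm, Ī = 25610.7 mm⁴.
By symmetry the centroid is at mid-height, ȳ = 65 mm.
Transfer each piece to the centroidal x-axis using Ī + A·d² with d = y − 65:
  web: d = 0 mm → contributes +1 464 667 mm⁴
  top flange (beyond web): d = 58 mm → contributes +5 300 363 mm⁴
  bottom flange (beyond web): d = -58 mm → contributes +5 300 363 mm⁴
Total I = 12 065 392 mm⁴.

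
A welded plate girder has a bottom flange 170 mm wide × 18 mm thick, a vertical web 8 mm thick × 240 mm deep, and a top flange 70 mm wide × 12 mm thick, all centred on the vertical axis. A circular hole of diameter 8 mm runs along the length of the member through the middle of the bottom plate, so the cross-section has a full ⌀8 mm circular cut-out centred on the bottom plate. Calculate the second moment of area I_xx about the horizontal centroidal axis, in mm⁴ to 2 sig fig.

Decompose the section into non-overlapping parts with the origin at the bottom-left of its bounding rectangle.
Bottom plate: 170 × 18, A = 3 060 mm², y = 9 mm, Ī = 82 620 mm⁴.
Web plate: 8 × 240, A = 1 920 mm², y = 138 mm, Ī = 9 216 000 mm⁴.
Top plate: 70 × 12, A = 840 mm², y = 264 mm, Ī = 10 080 mm⁴.
Hole (subtracted): ⌀8, A = 50.27 mm², y = 9 mm, Ī = 201.1 mm⁴.
Centroid: ȳ = ΣA·y / ΣA = 89.05 mm.
Transfer each piece to the horizontal centroidal axis using Ī + A·d² with d = y − 89.05:
  bottom plate: d = -80.05 mm → contributes +19 692 190 mm⁴
  web plate: d = 48.95 mm → contributes +13 816 101 mm⁴
  top plate: d = 174.9 mm → contributes +25 719 733 mm⁴
  hole: d = -80.05 mm → contributes −322 320 mm⁴
Total I = 58 905 704 mm⁴.

I_xx ≈ 5.9 × 10⁷ mm⁴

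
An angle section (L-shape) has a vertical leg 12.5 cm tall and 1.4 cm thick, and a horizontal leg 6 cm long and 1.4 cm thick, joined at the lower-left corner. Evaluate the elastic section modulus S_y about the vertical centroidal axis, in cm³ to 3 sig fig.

Split into non-overlapping primitives; take the origin at the lower-left of the bounding box.
Vertical leg: 1.4 × 12.5, A = 17.5 cm², x = 0.7 cm, Ī = 2.8583 cm⁴.
Horizontal leg (remainder): 4.6 × 1.4, A = 6.44 cm², x = 3.7 cm, Ī = 11.356 cm⁴.
Centroid: x̄ = ΣA·x / ΣA = 1.507 cm.
Transfer each piece to the vertical centroidal axis using Ī + A·d² with d = x − 1.507:
  vertical leg: d = -0.80702 cm → contributes +14.256 cm⁴
  horizontal leg (remainder): d = 2.193 cm → contributes +42.327 cm⁴
Total I = 56.583 cm⁴.
Extreme fibre distance c = 4.493 cm; S = I/c = 12.594 cm³.

S_y ≈ 12.6 cm³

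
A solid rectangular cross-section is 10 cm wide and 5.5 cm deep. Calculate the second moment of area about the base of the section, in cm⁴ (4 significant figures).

The section: 10 × 5.5, A = 55 cm², y = 2.75 cm, Ī = 138.646 cm⁴.
Transfer it to the base of the section using Ī + A·d² with d = y − 0:
  the section: d = 2.75 cm → contributes +554.583 cm⁴
Total I = 554.583 cm⁴.

I_base ≈ 554.6 cm⁴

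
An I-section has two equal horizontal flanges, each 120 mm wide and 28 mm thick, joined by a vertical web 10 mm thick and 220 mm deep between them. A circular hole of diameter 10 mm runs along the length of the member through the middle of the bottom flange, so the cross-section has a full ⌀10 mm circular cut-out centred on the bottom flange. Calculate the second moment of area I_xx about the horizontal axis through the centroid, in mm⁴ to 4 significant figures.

I_xx ≈ 1.114 × 10⁸ mm⁴

Break the section into simple shapes (no overlaps), measuring from the bottom-left corner of the bounding box.
Bottom flange: 120 × 28, A = 3 360 mm², y = 14 mm, Ī = 219 520 mm⁴.
Web: 10 × 220, A = 2 200 mm², y = 138 mm, Ī = 8 873 333 mm⁴.
Top flange: 120 × 28, A = 3 360 mm², y = 262 mm, Ī = 219 520 mm⁴.
Hole (subtracted): ⌀10, A = 78.5398 mm², y = 14 mm, Ī = 490.874 mm⁴.
Centroid: ȳ = ΣA·y / ΣA = 139.102 mm.
Transfer each piece to the horizontal axis through the centroid using Ī + A·d² with d = y − 139.102:
  bottom flange: d = -125.102 mm → contributes +52 804 821 mm⁴
  web: d = -1.10151 mm → contributes +8 876 003 mm⁴
  top flange: d = 122.898 mm → contributes +50 969 092 mm⁴
  hole: d = -125.102 mm → contributes −1 229 669 mm⁴
Total I = 111 420 247 mm⁴.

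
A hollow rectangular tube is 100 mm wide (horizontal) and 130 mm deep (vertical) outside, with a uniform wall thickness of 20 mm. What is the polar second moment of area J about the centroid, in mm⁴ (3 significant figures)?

Decompose the section into non-overlapping parts with the origin at the bottom-left of its bounding rectangle.
Outer rectangle: 100 × 130, A = 13 000 mm², y = 65 mm, Ī = 18 308 333 mm⁴.
Inner void (subtracted): 60 × 90, A = 5 400 mm², y = 65 mm, Ī = 3 645 000 mm⁴.
By symmetry the centroid is at mid-height, ȳ = 65 mm.
All pieces are centred on the centroidal x-axis, so I = ΣĪ (holes subtracted) = 14 663 333 mm⁴.
Repeating about the centroidal y-axis gives I_y = 9 213 333 mm⁴.
Polar second moment: J = I_x + I_y = 23 876 667 mm⁴.

J ≈ 2.39 × 10⁷ mm⁴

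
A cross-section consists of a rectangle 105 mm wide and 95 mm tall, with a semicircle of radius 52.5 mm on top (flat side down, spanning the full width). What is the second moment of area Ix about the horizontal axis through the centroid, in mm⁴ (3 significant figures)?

Ix ≈ 2.30 × 10⁷ mm⁴

Treat the section as a set of non-overlapping primitives; coordinates are from the bounding-box lower-left.
Rectangular body: 105 × 95, A = 9 975 mm², y = 47.5 mm, Ī = 7 502 031 mm⁴.
Semicircular cap: semicircle r = 52.5, A = 4329.5 mm², y = 117.28 mm, Ī = 833 814 mm⁴.
Centroid: ȳ = ΣA·y / ΣA = 68.621 mm.
Transfer each piece to the horizontal axis through the centroid using Ī + A·d² with d = y − 68.621:
  rectangular body: d = -21.121 mm → contributes +11 951 694 mm⁴
  semicircular cap: d = 48.661 mm → contributes +11 085 646 mm⁴
Total I = 23 037 340 mm⁴.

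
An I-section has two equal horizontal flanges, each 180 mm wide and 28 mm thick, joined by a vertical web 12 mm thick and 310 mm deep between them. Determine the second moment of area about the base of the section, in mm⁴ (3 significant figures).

Treat the section as a set of non-overlapping primitives; coordinates are from the bounding-box lower-left.
Bottom flange: 180 × 28, A = 5 040 mm², y = 14 mm, Ī = 329 280 mm⁴.
Web: 12 × 310, A = 3 720 mm², y = 183 mm, Ī = 29 791 000 mm⁴.
Top flange: 180 × 28, A = 5 040 mm², y = 352 mm, Ī = 329 280 mm⁴.
Transfer each piece to a horizontal axis along the bottom face using Ī + A·d² with d = y − 0:
  bottom flange: d = 14 mm → contributes +1 317 120 mm⁴
  web: d = 183 mm → contributes +154 370 080 mm⁴
  top flange: d = 352 mm → contributes +624 805 440 mm⁴
Total I = 780 492 640 mm⁴.

I_base ≈ 7.80 × 10⁸ mm⁴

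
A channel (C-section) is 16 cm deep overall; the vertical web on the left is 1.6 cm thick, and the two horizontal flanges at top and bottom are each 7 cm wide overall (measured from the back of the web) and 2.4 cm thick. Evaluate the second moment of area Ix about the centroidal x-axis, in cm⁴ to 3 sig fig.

Break the section into simple shapes (no overlaps), measuring from the bottom-left corner of the bounding box.
Web: 1.6 × 16, A = 25.6 cm², y = 8 cm, Ī = 546.13 cm⁴.
Top flange (beyond web): 5.4 × 2.4, A = 12.96 cm², y = 14.8 cm, Ī = 6.2208 cm⁴.
Bottom flange (beyond web): 5.4 × 2.4, A = 12.96 cm², y = 1.2 cm, Ī = 6.2208 cm⁴.
By symmetry the centroid is at mid-height, ȳ = 8 cm.
Transfer each piece to the centroidal x-axis using Ī + A·d² with d = y − 8:
  web: d = 0 cm → contributes +546.13 cm⁴
  top flange (beyond web): d = 6.8 cm → contributes +605.49 cm⁴
  bottom flange (beyond web): d = -6.8 cm → contributes +605.49 cm⁴
Total I = 1757.1 cm⁴.

Ix ≈ 1760 cm⁴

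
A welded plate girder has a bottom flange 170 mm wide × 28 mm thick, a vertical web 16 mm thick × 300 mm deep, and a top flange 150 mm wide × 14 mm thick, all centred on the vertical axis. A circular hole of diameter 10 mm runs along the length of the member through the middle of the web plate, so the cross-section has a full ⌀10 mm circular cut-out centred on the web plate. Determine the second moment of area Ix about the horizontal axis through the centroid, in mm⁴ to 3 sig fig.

Ix ≈ 1.99 × 10⁸ mm⁴

Decompose the section into non-overlapping parts with the origin at the bottom-left of its bounding rectangle.
Bottom plate: 170 × 28, A = 4 760 mm², y = 14 mm, Ī = 310 987 mm⁴.
Web plate: 16 × 300, A = 4 800 mm², y = 178 mm, Ī = 36 000 000 mm⁴.
Top plate: 150 × 14, A = 2 100 mm², y = 335 mm, Ī = 34 300 mm⁴.
Hole (subtracted): ⌀10, A = 78.54 mm², y = 178 mm, Ī = 490.87 mm⁴.
Centroid: ȳ = ΣA·y / ΣA = 139.06 mm.
Transfer each piece to the horizontal axis through the centroid using Ī + A·d² with d = y − 139.06:
  bottom plate: d = -125.06 mm → contributes +74 761 728 mm⁴
  web plate: d = 38.936 mm → contributes +43 276 996 mm⁴
  top plate: d = 195.94 mm → contributes +80 655 527 mm⁴
  hole: d = 38.936 mm → contributes −119 560 mm⁴
Total I = 198 574 690 mm⁴.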